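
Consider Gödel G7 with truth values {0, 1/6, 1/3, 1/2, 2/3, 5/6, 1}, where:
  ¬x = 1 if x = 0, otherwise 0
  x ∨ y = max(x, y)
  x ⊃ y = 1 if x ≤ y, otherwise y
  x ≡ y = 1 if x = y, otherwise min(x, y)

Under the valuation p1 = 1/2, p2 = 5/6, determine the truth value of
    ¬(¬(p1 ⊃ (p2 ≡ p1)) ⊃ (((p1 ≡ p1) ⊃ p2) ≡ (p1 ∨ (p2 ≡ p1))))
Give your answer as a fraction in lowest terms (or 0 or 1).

0

p2 ≡ p1 = 5/6 ≡ 1/2 = 1/2
p1 ⊃ (p2 ≡ p1) = 1/2 ⊃ 1/2 = 1
¬(p1 ⊃ (p2 ≡ p1)) = ¬1 = 0
p1 ≡ p1 = 1/2 ≡ 1/2 = 1
(p1 ≡ p1) ⊃ p2 = 1 ⊃ 5/6 = 5/6
p2 ≡ p1 = 5/6 ≡ 1/2 = 1/2
p1 ∨ (p2 ≡ p1) = 1/2 ∨ 1/2 = 1/2
((p1 ≡ p1) ⊃ p2) ≡ (p1 ∨ (p2 ≡ p1)) = 5/6 ≡ 1/2 = 1/2
¬(p1 ⊃ (p2 ≡ p1)) ⊃ (((p1 ≡ p1) ⊃ p2) ≡ (p1 ∨ (p2 ≡ p1))) = 0 ⊃ 1/2 = 1
¬(¬(p1 ⊃ (p2 ≡ p1)) ⊃ (((p1 ≡ p1) ⊃ p2) ≡ (p1 ∨ (p2 ≡ p1)))) = ¬1 = 0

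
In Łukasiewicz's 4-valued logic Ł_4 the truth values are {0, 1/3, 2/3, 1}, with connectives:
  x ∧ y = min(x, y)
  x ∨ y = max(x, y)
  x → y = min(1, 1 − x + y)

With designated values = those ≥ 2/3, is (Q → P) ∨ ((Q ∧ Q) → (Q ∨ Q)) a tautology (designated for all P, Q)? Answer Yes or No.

P = 0, Q = 0 ↦ 1
P = 0, Q = 1/3 ↦ 1
P = 0, Q = 2/3 ↦ 1
P = 0, Q = 1 ↦ 1
P = 1/3, Q = 0 ↦ 1
P = 1/3, Q = 1/3 ↦ 1
P = 1/3, Q = 2/3 ↦ 1
P = 1/3, Q = 1 ↦ 1
P = 2/3, Q = 0 ↦ 1
P = 2/3, Q = 1/3 ↦ 1
P = 2/3, Q = 2/3 ↦ 1
P = 2/3, Q = 1 ↦ 1
P = 1, Q = 0 ↦ 1
P = 1, Q = 1/3 ↦ 1
P = 1, Q = 2/3 ↦ 1
P = 1, Q = 1 ↦ 1
Every assignment gives a value ≥ 2/3.

Yes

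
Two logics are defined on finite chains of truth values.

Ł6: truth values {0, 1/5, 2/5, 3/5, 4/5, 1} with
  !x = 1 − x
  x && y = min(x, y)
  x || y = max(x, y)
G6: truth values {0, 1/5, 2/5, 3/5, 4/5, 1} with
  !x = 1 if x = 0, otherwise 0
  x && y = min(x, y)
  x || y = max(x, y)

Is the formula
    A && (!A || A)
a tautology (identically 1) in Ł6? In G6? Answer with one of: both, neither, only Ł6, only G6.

neither

In Ł6: at A = 0 the value is 0 — not a tautology.
In G6: at A = 0 the value is 0 — not a tautology.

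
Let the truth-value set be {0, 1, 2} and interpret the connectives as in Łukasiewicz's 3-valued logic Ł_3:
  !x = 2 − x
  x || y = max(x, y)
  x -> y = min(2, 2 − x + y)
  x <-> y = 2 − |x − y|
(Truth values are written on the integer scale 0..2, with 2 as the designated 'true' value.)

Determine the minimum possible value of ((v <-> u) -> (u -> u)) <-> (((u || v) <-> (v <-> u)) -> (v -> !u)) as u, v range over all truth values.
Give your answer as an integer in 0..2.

0

Take u = 2, v = 2:
v <-> u = 2 <-> 2 = 2
u -> u = 2 -> 2 = 2
(v <-> u) -> (u -> u) = 2 -> 2 = 2
u || v = 2 || 2 = 2
v <-> u = 2 <-> 2 = 2
(u || v) <-> (v <-> u) = 2 <-> 2 = 2
!u = !2 = 0
v -> !u = 2 -> 0 = 0
((u || v) <-> (v <-> u)) -> (v -> !u) = 2 -> 0 = 0
((v <-> u) -> (u -> u)) <-> (((u || v) <-> (v <-> u)) -> (v -> !u)) = 2 <-> 0 = 0
No assignment yields a value below 0, so this is the minimum.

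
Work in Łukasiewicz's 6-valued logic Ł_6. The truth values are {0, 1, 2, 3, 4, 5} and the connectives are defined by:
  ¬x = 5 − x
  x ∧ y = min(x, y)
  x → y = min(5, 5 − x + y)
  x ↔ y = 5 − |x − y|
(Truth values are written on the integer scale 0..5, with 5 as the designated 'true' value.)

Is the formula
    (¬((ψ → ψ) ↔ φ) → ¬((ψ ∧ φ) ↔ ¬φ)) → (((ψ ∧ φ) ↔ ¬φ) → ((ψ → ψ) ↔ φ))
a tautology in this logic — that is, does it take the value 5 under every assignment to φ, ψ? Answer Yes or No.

At φ = 2, ψ = 0, for instance:
ψ → ψ = 0 → 0 = 5
(ψ → ψ) ↔ φ = 5 ↔ 2 = 2
¬((ψ → ψ) ↔ φ) = ¬2 = 3
ψ ∧ φ = 0 ∧ 2 = 0
¬φ = ¬2 = 3
(ψ ∧ φ) ↔ ¬φ = 0 ↔ 3 = 2
¬((ψ ∧ φ) ↔ ¬φ) = ¬2 = 3
¬((ψ → ψ) ↔ φ) → ¬((ψ ∧ φ) ↔ ¬φ) = 3 → 3 = 5
((ψ ∧ φ) ↔ ¬φ) → ((ψ → ψ) ↔ φ) = 2 → 2 = 5
(¬((ψ → ψ) ↔ φ) → ¬((ψ ∧ φ) ↔ ¬φ)) → (((ψ ∧ φ) ↔ ¬φ) → ((ψ → ψ) ↔ φ)) = 5 → 5 = 5
and checking the remaining 35 assignments likewise gives ≥ 5 in every case.

Yes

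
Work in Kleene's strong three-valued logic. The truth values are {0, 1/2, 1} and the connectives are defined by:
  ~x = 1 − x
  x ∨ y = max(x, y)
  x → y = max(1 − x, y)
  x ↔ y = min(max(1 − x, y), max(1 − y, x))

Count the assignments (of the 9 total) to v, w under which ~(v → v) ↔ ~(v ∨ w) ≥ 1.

4

v = 0, w = 0 ↦ 0  <
v = 0, w = 1/2 ↦ 1/2  <
v = 0, w = 1 ↦ 1  ≥
v = 1/2, w = 0 ↦ 1/2  <
v = 1/2, w = 1/2 ↦ 1/2  <
v = 1/2, w = 1 ↦ 1/2  <
v = 1, w = 0 ↦ 1  ≥
v = 1, w = 1/2 ↦ 1  ≥
v = 1, w = 1 ↦ 1  ≥
So 4 of the 9 assignments meet the threshold.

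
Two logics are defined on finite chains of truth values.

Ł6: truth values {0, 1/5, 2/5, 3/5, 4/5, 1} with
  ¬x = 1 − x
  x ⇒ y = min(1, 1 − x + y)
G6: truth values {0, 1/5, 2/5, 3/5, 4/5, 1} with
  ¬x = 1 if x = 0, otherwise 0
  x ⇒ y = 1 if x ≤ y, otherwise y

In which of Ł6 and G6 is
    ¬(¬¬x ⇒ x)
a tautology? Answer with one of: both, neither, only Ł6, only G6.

In Ł6: at x = 0 the value is 0 — not a tautology.
In G6: at x = 0 the value is 0 — not a tautology.

neither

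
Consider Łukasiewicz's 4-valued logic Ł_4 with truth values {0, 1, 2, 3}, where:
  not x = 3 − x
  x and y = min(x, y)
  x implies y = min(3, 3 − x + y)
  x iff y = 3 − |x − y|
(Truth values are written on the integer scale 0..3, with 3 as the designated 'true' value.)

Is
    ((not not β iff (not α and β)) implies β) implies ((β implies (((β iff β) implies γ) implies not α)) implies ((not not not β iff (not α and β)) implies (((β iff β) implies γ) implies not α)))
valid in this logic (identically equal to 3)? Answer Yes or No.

No

Counterexample: take α = 2, β = 2, γ = 2.
not β = not 2 = 1
not not β = not 1 = 2
not α = not 2 = 1
not α and β = 1 and 2 = 1
not not β iff (not α and β) = 2 iff 1 = 2
(not not β iff (not α and β)) implies β = 2 implies 2 = 3
β iff β = 2 iff 2 = 3
(β iff β) implies γ = 3 implies 2 = 2
not α = not 2 = 1
((β iff β) implies γ) implies not α = 2 implies 1 = 2
β implies (((β iff β) implies γ) implies not α) = 2 implies 2 = 3
not β = not 2 = 1
not not β = not 1 = 2
not not not β = not 2 = 1
not α = not 2 = 1
not α and β = 1 and 2 = 1
not not not β iff (not α and β) = 1 iff 1 = 3
β iff β = 2 iff 2 = 3
(β iff β) implies γ = 3 implies 2 = 2
not α = not 2 = 1
((β iff β) implies γ) implies not α = 2 implies 1 = 2
(not not not β iff (not α and β)) implies (((β iff β) implies γ) implies not α) = 3 implies 2 = 2
(β implies (((β iff β) implies γ) implies not α)) implies ((not not not β iff (not α and β)) implies (((β iff β) implies γ) implies not α)) = 3 implies 2 = 2
((not not β iff (not α and β)) implies β) implies ((β implies (((β iff β) implies γ) implies not α)) implies ((not not not β iff (not α and β)) implies (((β iff β) implies γ) implies not α))) = 3 implies 2 = 2
This gives 2 ≠ 3.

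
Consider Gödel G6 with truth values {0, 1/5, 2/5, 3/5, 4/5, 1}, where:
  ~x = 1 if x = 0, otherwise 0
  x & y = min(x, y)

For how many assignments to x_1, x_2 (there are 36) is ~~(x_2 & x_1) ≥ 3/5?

value 1: 25 assignments (counts)
value 0: 11 assignments
So 25 of the 36 assignments meet the threshold.

25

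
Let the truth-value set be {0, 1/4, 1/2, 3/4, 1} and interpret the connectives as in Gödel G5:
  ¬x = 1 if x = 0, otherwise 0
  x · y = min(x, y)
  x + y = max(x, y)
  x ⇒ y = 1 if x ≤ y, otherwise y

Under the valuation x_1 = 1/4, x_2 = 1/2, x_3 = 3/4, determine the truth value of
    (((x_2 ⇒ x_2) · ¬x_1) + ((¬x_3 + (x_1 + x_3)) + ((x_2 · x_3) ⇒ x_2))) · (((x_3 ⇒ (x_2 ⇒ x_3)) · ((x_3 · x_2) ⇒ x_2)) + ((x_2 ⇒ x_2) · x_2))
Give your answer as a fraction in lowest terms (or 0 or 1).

1

x_2 ⇒ x_2 = 1/2 ⇒ 1/2 = 1
¬x_1 = ¬1/4 = 0
(x_2 ⇒ x_2) · ¬x_1 = 1 · 0 = 0
¬x_3 = ¬3/4 = 0
x_1 + x_3 = 1/4 + 3/4 = 3/4
¬x_3 + (x_1 + x_3) = 0 + 3/4 = 3/4
x_2 · x_3 = 1/2 · 3/4 = 1/2
(x_2 · x_3) ⇒ x_2 = 1/2 ⇒ 1/2 = 1
(¬x_3 + (x_1 + x_3)) + ((x_2 · x_3) ⇒ x_2) = 3/4 + 1 = 1
((x_2 ⇒ x_2) · ¬x_1) + ((¬x_3 + (x_1 + x_3)) + ((x_2 · x_3) ⇒ x_2)) = 0 + 1 = 1
x_2 ⇒ x_3 = 1/2 ⇒ 3/4 = 1
x_3 ⇒ (x_2 ⇒ x_3) = 3/4 ⇒ 1 = 1
x_3 · x_2 = 3/4 · 1/2 = 1/2
(x_3 · x_2) ⇒ x_2 = 1/2 ⇒ 1/2 = 1
(x_3 ⇒ (x_2 ⇒ x_3)) · ((x_3 · x_2) ⇒ x_2) = 1 · 1 = 1
x_2 ⇒ x_2 = 1/2 ⇒ 1/2 = 1
(x_2 ⇒ x_2) · x_2 = 1 · 1/2 = 1/2
((x_3 ⇒ (x_2 ⇒ x_3)) · ((x_3 · x_2) ⇒ x_2)) + ((x_2 ⇒ x_2) · x_2) = 1 + 1/2 = 1
(((x_2 ⇒ x_2) · ¬x_1) + ((¬x_3 + (x_1 + x_3)) + ((x_2 · x_3) ⇒ x_2))) · (((x_3 ⇒ (x_2 ⇒ x_3)) · ((x_3 · x_2) ⇒ x_2)) + ((x_2 ⇒ x_2) · x_2)) = 1 · 1 = 1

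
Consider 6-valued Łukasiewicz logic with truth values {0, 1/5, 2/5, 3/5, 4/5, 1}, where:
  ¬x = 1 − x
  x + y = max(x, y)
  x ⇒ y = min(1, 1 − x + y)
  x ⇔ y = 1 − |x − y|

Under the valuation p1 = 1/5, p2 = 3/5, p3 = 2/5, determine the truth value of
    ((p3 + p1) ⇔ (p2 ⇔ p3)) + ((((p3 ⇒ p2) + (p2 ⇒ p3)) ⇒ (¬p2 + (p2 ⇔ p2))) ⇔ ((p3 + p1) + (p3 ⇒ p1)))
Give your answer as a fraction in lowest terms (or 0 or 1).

4/5

p3 + p1 = 2/5 + 1/5 = 2/5
p2 ⇔ p3 = 3/5 ⇔ 2/5 = 4/5
(p3 + p1) ⇔ (p2 ⇔ p3) = 2/5 ⇔ 4/5 = 3/5
p3 ⇒ p2 = 2/5 ⇒ 3/5 = 1
p2 ⇒ p3 = 3/5 ⇒ 2/5 = 4/5
(p3 ⇒ p2) + (p2 ⇒ p3) = 1 + 4/5 = 1
¬p2 = ¬3/5 = 2/5
p2 ⇔ p2 = 3/5 ⇔ 3/5 = 1
¬p2 + (p2 ⇔ p2) = 2/5 + 1 = 1
((p3 ⇒ p2) + (p2 ⇒ p3)) ⇒ (¬p2 + (p2 ⇔ p2)) = 1 ⇒ 1 = 1
p3 + p1 = 2/5 + 1/5 = 2/5
p3 ⇒ p1 = 2/5 ⇒ 1/5 = 4/5
(p3 + p1) + (p3 ⇒ p1) = 2/5 + 4/5 = 4/5
(((p3 ⇒ p2) + (p2 ⇒ p3)) ⇒ (¬p2 + (p2 ⇔ p2))) ⇔ ((p3 + p1) + (p3 ⇒ p1)) = 1 ⇔ 4/5 = 4/5
((p3 + p1) ⇔ (p2 ⇔ p3)) + ((((p3 ⇒ p2) + (p2 ⇒ p3)) ⇒ (¬p2 + (p2 ⇔ p2))) ⇔ ((p3 + p1) + (p3 ⇒ p1))) = 3/5 + 4/5 = 4/5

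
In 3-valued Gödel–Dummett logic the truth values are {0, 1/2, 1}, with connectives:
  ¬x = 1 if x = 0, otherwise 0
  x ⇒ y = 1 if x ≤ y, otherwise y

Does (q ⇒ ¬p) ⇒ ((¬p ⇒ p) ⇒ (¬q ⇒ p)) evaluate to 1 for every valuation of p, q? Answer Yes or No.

No

Counterexample: take p = 1/2, q = 0.
¬p = ¬1/2 = 0
q ⇒ ¬p = 0 ⇒ 0 = 1
¬p = ¬1/2 = 0
¬p ⇒ p = 0 ⇒ 1/2 = 1
¬q = ¬0 = 1
¬q ⇒ p = 1 ⇒ 1/2 = 1/2
(¬p ⇒ p) ⇒ (¬q ⇒ p) = 1 ⇒ 1/2 = 1/2
(q ⇒ ¬p) ⇒ ((¬p ⇒ p) ⇒ (¬q ⇒ p)) = 1 ⇒ 1/2 = 1/2
This gives 1/2 ≠ 1.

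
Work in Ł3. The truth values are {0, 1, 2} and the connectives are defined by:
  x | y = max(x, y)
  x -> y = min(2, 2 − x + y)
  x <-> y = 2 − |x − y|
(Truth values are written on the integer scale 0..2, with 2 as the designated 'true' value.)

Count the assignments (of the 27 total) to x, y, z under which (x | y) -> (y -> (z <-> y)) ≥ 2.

value 2: 21 assignments (counts)
value 1: 3 assignments
value 0: 3 assignments
So 21 of the 27 assignments meet the threshold.

21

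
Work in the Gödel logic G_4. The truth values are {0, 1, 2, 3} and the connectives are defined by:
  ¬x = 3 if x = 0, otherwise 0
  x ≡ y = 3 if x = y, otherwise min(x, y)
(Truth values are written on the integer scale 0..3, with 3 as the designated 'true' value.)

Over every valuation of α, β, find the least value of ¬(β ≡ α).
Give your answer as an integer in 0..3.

0

Take α = 0, β = 0:
β ≡ α = 0 ≡ 0 = 3
¬(β ≡ α) = ¬3 = 0
No assignment yields a value below 0, so this is the minimum.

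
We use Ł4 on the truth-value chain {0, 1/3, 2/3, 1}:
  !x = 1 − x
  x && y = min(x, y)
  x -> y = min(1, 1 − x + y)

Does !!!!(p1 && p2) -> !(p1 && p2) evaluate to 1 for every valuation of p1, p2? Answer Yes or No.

Counterexample: take p1 = 2/3, p2 = 2/3.
p1 && p2 = 2/3 && 2/3 = 2/3
!(p1 && p2) = !2/3 = 1/3
!!(p1 && p2) = !1/3 = 2/3
!!!(p1 && p2) = !2/3 = 1/3
!!!!(p1 && p2) = !1/3 = 2/3
p1 && p2 = 2/3 && 2/3 = 2/3
!(p1 && p2) = !2/3 = 1/3
!!!!(p1 && p2) -> !(p1 && p2) = 2/3 -> 1/3 = 2/3
This gives 2/3 ≠ 1.

No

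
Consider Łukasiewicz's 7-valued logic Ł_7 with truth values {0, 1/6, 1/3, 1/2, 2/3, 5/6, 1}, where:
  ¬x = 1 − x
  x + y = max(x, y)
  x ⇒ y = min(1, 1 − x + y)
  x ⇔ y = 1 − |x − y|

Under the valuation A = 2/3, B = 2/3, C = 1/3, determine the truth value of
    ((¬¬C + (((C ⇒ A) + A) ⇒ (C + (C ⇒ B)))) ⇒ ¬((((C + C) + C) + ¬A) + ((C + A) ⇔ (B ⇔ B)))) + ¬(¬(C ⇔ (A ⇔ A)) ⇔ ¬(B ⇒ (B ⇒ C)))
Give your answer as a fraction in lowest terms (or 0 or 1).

2/3

¬C = ¬1/3 = 2/3
¬¬C = ¬2/3 = 1/3
C ⇒ A = 1/3 ⇒ 2/3 = 1
(C ⇒ A) + A = 1 + 2/3 = 1
C ⇒ B = 1/3 ⇒ 2/3 = 1
C + (C ⇒ B) = 1/3 + 1 = 1
((C ⇒ A) + A) ⇒ (C + (C ⇒ B)) = 1 ⇒ 1 = 1
¬¬C + (((C ⇒ A) + A) ⇒ (C + (C ⇒ B))) = 1/3 + 1 = 1
C + C = 1/3 + 1/3 = 1/3
(C + C) + C = 1/3 + 1/3 = 1/3
¬A = ¬2/3 = 1/3
((C + C) + C) + ¬A = 1/3 + 1/3 = 1/3
C + A = 1/3 + 2/3 = 2/3
B ⇔ B = 2/3 ⇔ 2/3 = 1
(C + A) ⇔ (B ⇔ B) = 2/3 ⇔ 1 = 2/3
(((C + C) + C) + ¬A) + ((C + A) ⇔ (B ⇔ B)) = 1/3 + 2/3 = 2/3
¬((((C + C) + C) + ¬A) + ((C + A) ⇔ (B ⇔ B))) = ¬2/3 = 1/3
(¬¬C + (((C ⇒ A) + A) ⇒ (C + (C ⇒ B)))) ⇒ ¬((((C + C) + C) + ¬A) + ((C + A) ⇔ (B ⇔ B))) = 1 ⇒ 1/3 = 1/3
A ⇔ A = 2/3 ⇔ 2/3 = 1
C ⇔ (A ⇔ A) = 1/3 ⇔ 1 = 1/3
¬(C ⇔ (A ⇔ A)) = ¬1/3 = 2/3
B ⇒ C = 2/3 ⇒ 1/3 = 2/3
B ⇒ (B ⇒ C) = 2/3 ⇒ 2/3 = 1
¬(B ⇒ (B ⇒ C)) = ¬1 = 0
¬(C ⇔ (A ⇔ A)) ⇔ ¬(B ⇒ (B ⇒ C)) = 2/3 ⇔ 0 = 1/3
¬(¬(C ⇔ (A ⇔ A)) ⇔ ¬(B ⇒ (B ⇒ C))) = ¬1/3 = 2/3
((¬¬C + (((C ⇒ A) + A) ⇒ (C + (C ⇒ B)))) ⇒ ¬((((C + C) + C) + ¬A) + ((C + A) ⇔ (B ⇔ B)))) + ¬(¬(C ⇔ (A ⇔ A)) ⇔ ¬(B ⇒ (B ⇒ C))) = 1/3 + 2/3 = 2/3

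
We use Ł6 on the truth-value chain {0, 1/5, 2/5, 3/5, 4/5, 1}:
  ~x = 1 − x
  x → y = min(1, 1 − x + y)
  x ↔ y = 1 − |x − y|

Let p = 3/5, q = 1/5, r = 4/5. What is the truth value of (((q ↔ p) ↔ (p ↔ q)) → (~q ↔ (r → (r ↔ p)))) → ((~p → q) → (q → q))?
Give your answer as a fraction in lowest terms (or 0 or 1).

q ↔ p = 1/5 ↔ 3/5 = 3/5
p ↔ q = 3/5 ↔ 1/5 = 3/5
(q ↔ p) ↔ (p ↔ q) = 3/5 ↔ 3/5 = 1
~q = ~1/5 = 4/5
r ↔ p = 4/5 ↔ 3/5 = 4/5
r → (r ↔ p) = 4/5 → 4/5 = 1
~q ↔ (r → (r ↔ p)) = 4/5 ↔ 1 = 4/5
((q ↔ p) ↔ (p ↔ q)) → (~q ↔ (r → (r ↔ p))) = 1 → 4/5 = 4/5
~p = ~3/5 = 2/5
~p → q = 2/5 → 1/5 = 4/5
q → q = 1/5 → 1/5 = 1
(~p → q) → (q → q) = 4/5 → 1 = 1
(((q ↔ p) ↔ (p ↔ q)) → (~q ↔ (r → (r ↔ p)))) → ((~p → q) → (q → q)) = 4/5 → 1 = 1

1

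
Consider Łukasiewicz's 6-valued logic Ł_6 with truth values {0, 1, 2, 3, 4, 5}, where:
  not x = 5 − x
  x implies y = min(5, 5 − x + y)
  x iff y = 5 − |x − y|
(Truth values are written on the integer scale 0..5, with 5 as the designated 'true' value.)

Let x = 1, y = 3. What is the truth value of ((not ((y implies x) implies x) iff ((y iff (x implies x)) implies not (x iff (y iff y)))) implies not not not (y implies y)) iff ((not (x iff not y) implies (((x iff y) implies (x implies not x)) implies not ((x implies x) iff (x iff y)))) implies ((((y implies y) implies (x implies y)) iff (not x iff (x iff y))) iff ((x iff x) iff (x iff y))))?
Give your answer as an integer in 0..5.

y implies x = 3 implies 1 = 3
(y implies x) implies x = 3 implies 1 = 3
not ((y implies x) implies x) = not 3 = 2
x implies x = 1 implies 1 = 5
y iff (x implies x) = 3 iff 5 = 3
y iff y = 3 iff 3 = 5
x iff (y iff y) = 1 iff 5 = 1
not (x iff (y iff y)) = not 1 = 4
(y iff (x implies x)) implies not (x iff (y iff y)) = 3 implies 4 = 5
not ((y implies x) implies x) iff ((y iff (x implies x)) implies not (x iff (y iff y))) = 2 iff 5 = 2
y implies y = 3 implies 3 = 5
not (y implies y) = not 5 = 0
not not (y implies y) = not 0 = 5
not not not (y implies y) = not 5 = 0
(not ((y implies x) implies x) iff ((y iff (x implies x)) implies not (x iff (y iff y)))) implies not not not (y implies y) = 2 implies 0 = 3
not y = not 3 = 2
x iff not y = 1 iff 2 = 4
not (x iff not y) = not 4 = 1
x iff y = 1 iff 3 = 3
not x = not 1 = 4
x implies not x = 1 implies 4 = 5
(x iff y) implies (x implies not x) = 3 implies 5 = 5
x implies x = 1 implies 1 = 5
x iff y = 1 iff 3 = 3
(x implies x) iff (x iff y) = 5 iff 3 = 3
not ((x implies x) iff (x iff y)) = not 3 = 2
((x iff y) implies (x implies not x)) implies not ((x implies x) iff (x iff y)) = 5 implies 2 = 2
not (x iff not y) implies (((x iff y) implies (x implies not x)) implies not ((x implies x) iff (x iff y))) = 1 implies 2 = 5
y implies y = 3 implies 3 = 5
x implies y = 1 implies 3 = 5
(y implies y) implies (x implies y) = 5 implies 5 = 5
not x = not 1 = 4
x iff y = 1 iff 3 = 3
not x iff (x iff y) = 4 iff 3 = 4
((y implies y) implies (x implies y)) iff (not x iff (x iff y)) = 5 iff 4 = 4
x iff x = 1 iff 1 = 5
x iff y = 1 iff 3 = 3
(x iff x) iff (x iff y) = 5 iff 3 = 3
(((y implies y) implies (x implies y)) iff (not x iff (x iff y))) iff ((x iff x) iff (x iff y)) = 4 iff 3 = 4
(not (x iff not y) implies (((x iff y) implies (x implies not x)) implies not ((x implies x) iff (x iff y)))) implies ((((y implies y) implies (x implies y)) iff (not x iff (x iff y))) iff ((x iff x) iff (x iff y))) = 5 implies 4 = 4
((not ((y implies x) implies x) iff ((y iff (x implies x)) implies not (x iff (y iff y)))) implies not not not (y implies y)) iff ((not (x iff not y) implies (((x iff y) implies (x implies not x)) implies not ((x implies x) iff (x iff y)))) implies ((((y implies y) implies (x implies y)) iff (not x iff (x iff y))) iff ((x iff x) iff (x iff y)))) = 3 iff 4 = 4

4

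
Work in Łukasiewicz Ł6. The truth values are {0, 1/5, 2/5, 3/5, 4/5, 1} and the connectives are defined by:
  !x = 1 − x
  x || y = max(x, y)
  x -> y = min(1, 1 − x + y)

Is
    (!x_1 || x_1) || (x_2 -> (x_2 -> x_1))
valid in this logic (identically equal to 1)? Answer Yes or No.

Counterexample: take x_1 = 1/5, x_2 = 4/5.
!x_1 = !1/5 = 4/5
!x_1 || x_1 = 4/5 || 1/5 = 4/5
x_2 -> x_1 = 4/5 -> 1/5 = 2/5
x_2 -> (x_2 -> x_1) = 4/5 -> 2/5 = 3/5
(!x_1 || x_1) || (x_2 -> (x_2 -> x_1)) = 4/5 || 3/5 = 4/5
This gives 4/5 ≠ 1.

No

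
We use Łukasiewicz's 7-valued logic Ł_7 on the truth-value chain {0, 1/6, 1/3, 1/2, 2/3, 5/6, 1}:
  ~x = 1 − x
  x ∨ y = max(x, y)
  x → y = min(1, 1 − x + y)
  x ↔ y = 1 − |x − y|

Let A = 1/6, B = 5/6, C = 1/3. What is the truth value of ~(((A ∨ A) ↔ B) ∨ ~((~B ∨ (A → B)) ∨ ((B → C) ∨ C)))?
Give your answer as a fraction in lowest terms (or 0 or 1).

2/3

A ∨ A = 1/6 ∨ 1/6 = 1/6
(A ∨ A) ↔ B = 1/6 ↔ 5/6 = 1/3
~B = ~5/6 = 1/6
A → B = 1/6 → 5/6 = 1
~B ∨ (A → B) = 1/6 ∨ 1 = 1
B → C = 5/6 → 1/3 = 1/2
(B → C) ∨ C = 1/2 ∨ 1/3 = 1/2
(~B ∨ (A → B)) ∨ ((B → C) ∨ C) = 1 ∨ 1/2 = 1
~((~B ∨ (A → B)) ∨ ((B → C) ∨ C)) = ~1 = 0
((A ∨ A) ↔ B) ∨ ~((~B ∨ (A → B)) ∨ ((B → C) ∨ C)) = 1/3 ∨ 0 = 1/3
~(((A ∨ A) ↔ B) ∨ ~((~B ∨ (A → B)) ∨ ((B → C) ∨ C))) = ~1/3 = 2/3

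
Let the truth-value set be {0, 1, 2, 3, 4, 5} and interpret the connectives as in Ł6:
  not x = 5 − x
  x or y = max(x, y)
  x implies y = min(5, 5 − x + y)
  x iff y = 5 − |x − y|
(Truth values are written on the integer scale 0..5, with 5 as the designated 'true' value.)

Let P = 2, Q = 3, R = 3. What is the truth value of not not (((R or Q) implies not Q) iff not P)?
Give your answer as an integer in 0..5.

R or Q = 3 or 3 = 3
not Q = not 3 = 2
(R or Q) implies not Q = 3 implies 2 = 4
not P = not 2 = 3
((R or Q) implies not Q) iff not P = 4 iff 3 = 4
not (((R or Q) implies not Q) iff not P) = not 4 = 1
not not (((R or Q) implies not Q) iff not P) = not 1 = 4

4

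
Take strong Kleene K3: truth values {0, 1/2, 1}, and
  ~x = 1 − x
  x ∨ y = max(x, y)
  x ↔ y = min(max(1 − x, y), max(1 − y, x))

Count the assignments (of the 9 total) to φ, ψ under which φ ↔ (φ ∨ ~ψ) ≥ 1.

φ = 0, ψ = 0 ↦ 0  <
φ = 0, ψ = 1/2 ↦ 1/2  <
φ = 0, ψ = 1 ↦ 1  ≥
φ = 1/2, ψ = 0 ↦ 1/2  <
φ = 1/2, ψ = 1/2 ↦ 1/2  <
φ = 1/2, ψ = 1 ↦ 1/2  <
φ = 1, ψ = 0 ↦ 1  ≥
φ = 1, ψ = 1/2 ↦ 1  ≥
φ = 1, ψ = 1 ↦ 1  ≥
So 4 of the 9 assignments meet the threshold.

4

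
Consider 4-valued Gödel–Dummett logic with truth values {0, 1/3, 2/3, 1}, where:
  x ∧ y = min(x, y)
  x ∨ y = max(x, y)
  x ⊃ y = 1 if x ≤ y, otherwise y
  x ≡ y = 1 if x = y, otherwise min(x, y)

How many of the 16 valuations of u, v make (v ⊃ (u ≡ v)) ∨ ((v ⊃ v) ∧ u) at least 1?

u = 0, v = 0 ↦ 1  ≥
u = 0, v = 1/3 ↦ 0  <
u = 0, v = 2/3 ↦ 0  <
u = 0, v = 1 ↦ 0  <
u = 1/3, v = 0 ↦ 1  ≥
u = 1/3, v = 1/3 ↦ 1  ≥
u = 1/3, v = 2/3 ↦ 1/3  <
u = 1/3, v = 1 ↦ 1/3  <
u = 2/3, v = 0 ↦ 1  ≥
u = 2/3, v = 1/3 ↦ 1  ≥
u = 2/3, v = 2/3 ↦ 1  ≥
u = 2/3, v = 1 ↦ 2/3  <
u = 1, v = 0 ↦ 1  ≥
u = 1, v = 1/3 ↦ 1  ≥
u = 1, v = 2/3 ↦ 1  ≥
u = 1, v = 1 ↦ 1  ≥
So 10 of the 16 assignments meet the threshold.

10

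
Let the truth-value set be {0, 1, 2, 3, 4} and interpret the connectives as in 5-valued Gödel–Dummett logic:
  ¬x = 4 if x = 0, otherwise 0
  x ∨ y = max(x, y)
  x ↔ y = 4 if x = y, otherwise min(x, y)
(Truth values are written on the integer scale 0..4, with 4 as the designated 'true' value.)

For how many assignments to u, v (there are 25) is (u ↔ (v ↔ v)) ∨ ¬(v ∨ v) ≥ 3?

value 4: 9 assignments (counts)
value 3: 4 assignments (counts)
value 2: 4 assignments
value 1: 4 assignments
value 0: 4 assignments
So 13 of the 25 assignments meet the threshold.

13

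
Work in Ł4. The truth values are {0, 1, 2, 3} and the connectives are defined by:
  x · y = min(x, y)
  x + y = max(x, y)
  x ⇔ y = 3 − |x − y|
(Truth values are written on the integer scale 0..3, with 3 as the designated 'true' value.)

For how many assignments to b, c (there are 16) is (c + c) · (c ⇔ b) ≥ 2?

5

b = 0, c = 0 ↦ 0  <
b = 0, c = 1 ↦ 1  <
b = 0, c = 2 ↦ 1  <
b = 0, c = 3 ↦ 0  <
b = 1, c = 0 ↦ 0  <
b = 1, c = 1 ↦ 1  <
b = 1, c = 2 ↦ 2  ≥
b = 1, c = 3 ↦ 1  <
b = 2, c = 0 ↦ 0  <
b = 2, c = 1 ↦ 1  <
b = 2, c = 2 ↦ 2  ≥
b = 2, c = 3 ↦ 2  ≥
b = 3, c = 0 ↦ 0  <
b = 3, c = 1 ↦ 1  <
b = 3, c = 2 ↦ 2  ≥
b = 3, c = 3 ↦ 3  ≥
So 5 of the 16 assignments meet the threshold.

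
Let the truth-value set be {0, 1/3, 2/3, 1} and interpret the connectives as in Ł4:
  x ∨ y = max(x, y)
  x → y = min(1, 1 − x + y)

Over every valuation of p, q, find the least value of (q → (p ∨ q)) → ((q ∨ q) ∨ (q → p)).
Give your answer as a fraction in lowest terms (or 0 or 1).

Take p = 0, q = 1/3:
p ∨ q = 0 ∨ 1/3 = 1/3
q → (p ∨ q) = 1/3 → 1/3 = 1
q ∨ q = 1/3 ∨ 1/3 = 1/3
q → p = 1/3 → 0 = 2/3
(q ∨ q) ∨ (q → p) = 1/3 ∨ 2/3 = 2/3
(q → (p ∨ q)) → ((q ∨ q) ∨ (q → p)) = 1 → 2/3 = 2/3
No assignment yields a value below 2/3, so this is the minimum.

2/3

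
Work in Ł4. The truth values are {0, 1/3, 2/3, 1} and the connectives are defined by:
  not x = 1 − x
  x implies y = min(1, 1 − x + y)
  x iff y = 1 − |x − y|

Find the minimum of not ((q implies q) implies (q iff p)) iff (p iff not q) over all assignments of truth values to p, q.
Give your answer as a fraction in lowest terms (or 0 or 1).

1/3

Take p = 1/3, q = 1/3:
q implies q = 1/3 implies 1/3 = 1
q iff p = 1/3 iff 1/3 = 1
(q implies q) implies (q iff p) = 1 implies 1 = 1
not ((q implies q) implies (q iff p)) = not 1 = 0
not q = not 1/3 = 2/3
p iff not q = 1/3 iff 2/3 = 2/3
not ((q implies q) implies (q iff p)) iff (p iff not q) = 0 iff 2/3 = 1/3
No assignment yields a value below 1/3, so this is the minimum.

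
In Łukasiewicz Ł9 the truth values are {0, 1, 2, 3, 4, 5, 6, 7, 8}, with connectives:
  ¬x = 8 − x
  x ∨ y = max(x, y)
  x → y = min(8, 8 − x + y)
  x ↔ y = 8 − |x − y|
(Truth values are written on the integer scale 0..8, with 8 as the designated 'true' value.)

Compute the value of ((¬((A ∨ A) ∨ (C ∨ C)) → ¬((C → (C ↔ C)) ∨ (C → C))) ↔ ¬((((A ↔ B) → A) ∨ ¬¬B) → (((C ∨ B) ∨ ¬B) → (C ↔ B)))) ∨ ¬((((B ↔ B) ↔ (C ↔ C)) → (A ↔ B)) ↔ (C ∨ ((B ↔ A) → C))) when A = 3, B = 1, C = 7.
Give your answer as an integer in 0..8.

3

A ∨ A = 3 ∨ 3 = 3
C ∨ C = 7 ∨ 7 = 7
(A ∨ A) ∨ (C ∨ C) = 3 ∨ 7 = 7
¬((A ∨ A) ∨ (C ∨ C)) = ¬7 = 1
C ↔ C = 7 ↔ 7 = 8
C → (C ↔ C) = 7 → 8 = 8
C → C = 7 → 7 = 8
(C → (C ↔ C)) ∨ (C → C) = 8 ∨ 8 = 8
¬((C → (C ↔ C)) ∨ (C → C)) = ¬8 = 0
¬((A ∨ A) ∨ (C ∨ C)) → ¬((C → (C ↔ C)) ∨ (C → C)) = 1 → 0 = 7
A ↔ B = 3 ↔ 1 = 6
(A ↔ B) → A = 6 → 3 = 5
¬B = ¬1 = 7
¬¬B = ¬7 = 1
((A ↔ B) → A) ∨ ¬¬B = 5 ∨ 1 = 5
C ∨ B = 7 ∨ 1 = 7
¬B = ¬1 = 7
(C ∨ B) ∨ ¬B = 7 ∨ 7 = 7
C ↔ B = 7 ↔ 1 = 2
((C ∨ B) ∨ ¬B) → (C ↔ B) = 7 → 2 = 3
(((A ↔ B) → A) ∨ ¬¬B) → (((C ∨ B) ∨ ¬B) → (C ↔ B)) = 5 → 3 = 6
¬((((A ↔ B) → A) ∨ ¬¬B) → (((C ∨ B) ∨ ¬B) → (C ↔ B))) = ¬6 = 2
(¬((A ∨ A) ∨ (C ∨ C)) → ¬((C → (C ↔ C)) ∨ (C → C))) ↔ ¬((((A ↔ B) → A) ∨ ¬¬B) → (((C ∨ B) ∨ ¬B) → (C ↔ B))) = 7 ↔ 2 = 3
B ↔ B = 1 ↔ 1 = 8
C ↔ C = 7 ↔ 7 = 8
(B ↔ B) ↔ (C ↔ C) = 8 ↔ 8 = 8
A ↔ B = 3 ↔ 1 = 6
((B ↔ B) ↔ (C ↔ C)) → (A ↔ B) = 8 → 6 = 6
B ↔ A = 1 ↔ 3 = 6
(B ↔ A) → C = 6 → 7 = 8
C ∨ ((B ↔ A) → C) = 7 ∨ 8 = 8
(((B ↔ B) ↔ (C ↔ C)) → (A ↔ B)) ↔ (C ∨ ((B ↔ A) → C)) = 6 ↔ 8 = 6
¬((((B ↔ B) ↔ (C ↔ C)) → (A ↔ B)) ↔ (C ∨ ((B ↔ A) → C))) = ¬6 = 2
((¬((A ∨ A) ∨ (C ∨ C)) → ¬((C → (C ↔ C)) ∨ (C → C))) ↔ ¬((((A ↔ B) → A) ∨ ¬¬B) → (((C ∨ B) ∨ ¬B) → (C ↔ B)))) ∨ ¬((((B ↔ B) ↔ (C ↔ C)) → (A ↔ B)) ↔ (C ∨ ((B ↔ A) → C))) = 3 ∨ 2 = 3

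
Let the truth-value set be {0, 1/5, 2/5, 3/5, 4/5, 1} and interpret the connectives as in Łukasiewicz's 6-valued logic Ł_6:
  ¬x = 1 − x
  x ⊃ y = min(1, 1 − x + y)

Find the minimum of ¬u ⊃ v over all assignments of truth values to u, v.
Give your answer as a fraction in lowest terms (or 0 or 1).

0

Take u = 0, v = 0:
¬u = ¬0 = 1
¬u ⊃ v = 1 ⊃ 0 = 0
No assignment yields a value below 0, so this is the minimum.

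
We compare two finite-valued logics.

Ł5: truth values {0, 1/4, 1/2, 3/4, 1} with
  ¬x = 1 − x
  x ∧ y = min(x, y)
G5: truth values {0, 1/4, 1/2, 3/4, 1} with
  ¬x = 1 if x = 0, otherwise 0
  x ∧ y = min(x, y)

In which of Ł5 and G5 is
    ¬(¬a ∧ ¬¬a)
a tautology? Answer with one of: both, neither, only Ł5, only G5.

only G5

In Ł5: at a = 1/4 the value is 3/4 — not a tautology.
In G5: every assignment gives 1 — tautology.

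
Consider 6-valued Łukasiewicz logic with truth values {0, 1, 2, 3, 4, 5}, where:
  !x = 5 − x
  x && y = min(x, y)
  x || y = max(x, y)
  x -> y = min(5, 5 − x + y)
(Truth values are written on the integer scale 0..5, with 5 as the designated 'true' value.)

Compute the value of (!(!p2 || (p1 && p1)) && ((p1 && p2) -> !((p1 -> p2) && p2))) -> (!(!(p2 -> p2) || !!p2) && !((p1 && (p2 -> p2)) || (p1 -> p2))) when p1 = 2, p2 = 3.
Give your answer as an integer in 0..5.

2

!p2 = !3 = 2
p1 && p1 = 2 && 2 = 2
!p2 || (p1 && p1) = 2 || 2 = 2
!(!p2 || (p1 && p1)) = !2 = 3
p1 && p2 = 2 && 3 = 2
p1 -> p2 = 2 -> 3 = 5
(p1 -> p2) && p2 = 5 && 3 = 3
!((p1 -> p2) && p2) = !3 = 2
(p1 && p2) -> !((p1 -> p2) && p2) = 2 -> 2 = 5
!(!p2 || (p1 && p1)) && ((p1 && p2) -> !((p1 -> p2) && p2)) = 3 && 5 = 3
p2 -> p2 = 3 -> 3 = 5
!(p2 -> p2) = !5 = 0
!p2 = !3 = 2
!!p2 = !2 = 3
!(p2 -> p2) || !!p2 = 0 || 3 = 3
!(!(p2 -> p2) || !!p2) = !3 = 2
p2 -> p2 = 3 -> 3 = 5
p1 && (p2 -> p2) = 2 && 5 = 2
p1 -> p2 = 2 -> 3 = 5
(p1 && (p2 -> p2)) || (p1 -> p2) = 2 || 5 = 5
!((p1 && (p2 -> p2)) || (p1 -> p2)) = !5 = 0
!(!(p2 -> p2) || !!p2) && !((p1 && (p2 -> p2)) || (p1 -> p2)) = 2 && 0 = 0
(!(!p2 || (p1 && p1)) && ((p1 && p2) -> !((p1 -> p2) && p2))) -> (!(!(p2 -> p2) || !!p2) && !((p1 && (p2 -> p2)) || (p1 -> p2))) = 3 -> 0 = 2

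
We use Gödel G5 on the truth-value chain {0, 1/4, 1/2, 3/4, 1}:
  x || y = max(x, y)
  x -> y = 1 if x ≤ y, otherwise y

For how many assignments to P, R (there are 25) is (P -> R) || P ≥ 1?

value 1: 19 assignments (counts)
value 3/4: 3 assignments
value 1/2: 2 assignments
value 1/4: 1 assignment
So 19 of the 25 assignments meet the threshold.

19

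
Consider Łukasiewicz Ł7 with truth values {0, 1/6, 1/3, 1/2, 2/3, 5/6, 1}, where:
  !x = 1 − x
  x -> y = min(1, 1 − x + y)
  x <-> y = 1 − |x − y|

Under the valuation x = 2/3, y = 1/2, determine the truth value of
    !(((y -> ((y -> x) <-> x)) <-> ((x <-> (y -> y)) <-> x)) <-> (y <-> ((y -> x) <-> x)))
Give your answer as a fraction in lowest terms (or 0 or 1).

y -> x = 1/2 -> 2/3 = 1
(y -> x) <-> x = 1 <-> 2/3 = 2/3
y -> ((y -> x) <-> x) = 1/2 -> 2/3 = 1
y -> y = 1/2 -> 1/2 = 1
x <-> (y -> y) = 2/3 <-> 1 = 2/3
(x <-> (y -> y)) <-> x = 2/3 <-> 2/3 = 1
(y -> ((y -> x) <-> x)) <-> ((x <-> (y -> y)) <-> x) = 1 <-> 1 = 1
y -> x = 1/2 -> 2/3 = 1
(y -> x) <-> x = 1 <-> 2/3 = 2/3
y <-> ((y -> x) <-> x) = 1/2 <-> 2/3 = 5/6
((y -> ((y -> x) <-> x)) <-> ((x <-> (y -> y)) <-> x)) <-> (y <-> ((y -> x) <-> x)) = 1 <-> 5/6 = 5/6
!(((y -> ((y -> x) <-> x)) <-> ((x <-> (y -> y)) <-> x)) <-> (y <-> ((y -> x) <-> x))) = !5/6 = 1/6

1/6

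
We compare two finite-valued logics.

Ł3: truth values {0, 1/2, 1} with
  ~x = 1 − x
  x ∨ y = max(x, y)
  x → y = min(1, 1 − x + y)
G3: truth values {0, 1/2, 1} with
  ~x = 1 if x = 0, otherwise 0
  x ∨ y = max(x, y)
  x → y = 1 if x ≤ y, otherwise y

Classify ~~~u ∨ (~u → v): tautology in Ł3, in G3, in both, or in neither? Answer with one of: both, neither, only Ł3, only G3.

only G3

In Ł3: at u = 1/2, v = 0 the value is 1/2 — not a tautology.
In G3: every assignment gives 1 — tautology.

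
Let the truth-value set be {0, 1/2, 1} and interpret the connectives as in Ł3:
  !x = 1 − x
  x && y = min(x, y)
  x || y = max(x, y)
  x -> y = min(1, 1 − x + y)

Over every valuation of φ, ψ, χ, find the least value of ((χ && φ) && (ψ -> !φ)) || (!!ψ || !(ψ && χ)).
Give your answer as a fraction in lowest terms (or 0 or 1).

1/2

Take φ = 0, ψ = 1/2, χ = 1/2:
χ && φ = 1/2 && 0 = 0
!φ = !0 = 1
ψ -> !φ = 1/2 -> 1 = 1
(χ && φ) && (ψ -> !φ) = 0 && 1 = 0
!ψ = !1/2 = 1/2
!!ψ = !1/2 = 1/2
ψ && χ = 1/2 && 1/2 = 1/2
!(ψ && χ) = !1/2 = 1/2
!!ψ || !(ψ && χ) = 1/2 || 1/2 = 1/2
((χ && φ) && (ψ -> !φ)) || (!!ψ || !(ψ && χ)) = 0 || 1/2 = 1/2
No assignment yields a value below 1/2, so this is the minimum.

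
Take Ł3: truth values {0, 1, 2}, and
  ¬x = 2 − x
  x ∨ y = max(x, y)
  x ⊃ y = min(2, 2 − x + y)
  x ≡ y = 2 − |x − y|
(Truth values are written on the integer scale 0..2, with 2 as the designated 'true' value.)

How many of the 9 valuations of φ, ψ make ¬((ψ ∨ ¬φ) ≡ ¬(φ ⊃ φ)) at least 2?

φ = 0, ψ = 0 ↦ 2  ≥
φ = 0, ψ = 1 ↦ 2  ≥
φ = 0, ψ = 2 ↦ 2  ≥
φ = 1, ψ = 0 ↦ 1  <
φ = 1, ψ = 1 ↦ 1  <
φ = 1, ψ = 2 ↦ 2  ≥
φ = 2, ψ = 0 ↦ 0  <
φ = 2, ψ = 1 ↦ 1  <
φ = 2, ψ = 2 ↦ 2  ≥
So 5 of the 9 assignments meet the threshold.

5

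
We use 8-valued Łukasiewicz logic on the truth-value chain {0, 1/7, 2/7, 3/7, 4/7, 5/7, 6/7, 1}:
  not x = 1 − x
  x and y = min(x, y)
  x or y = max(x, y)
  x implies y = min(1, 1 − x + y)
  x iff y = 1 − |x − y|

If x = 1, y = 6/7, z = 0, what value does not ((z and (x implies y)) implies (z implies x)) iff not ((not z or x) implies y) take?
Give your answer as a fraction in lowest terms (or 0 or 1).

6/7

x implies y = 1 implies 6/7 = 6/7
z and (x implies y) = 0 and 6/7 = 0
z implies x = 0 implies 1 = 1
(z and (x implies y)) implies (z implies x) = 0 implies 1 = 1
not ((z and (x implies y)) implies (z implies x)) = not 1 = 0
not z = not 0 = 1
not z or x = 1 or 1 = 1
(not z or x) implies y = 1 implies 6/7 = 6/7
not ((not z or x) implies y) = not 6/7 = 1/7
not ((z and (x implies y)) implies (z implies x)) iff not ((not z or x) implies y) = 0 iff 1/7 = 6/7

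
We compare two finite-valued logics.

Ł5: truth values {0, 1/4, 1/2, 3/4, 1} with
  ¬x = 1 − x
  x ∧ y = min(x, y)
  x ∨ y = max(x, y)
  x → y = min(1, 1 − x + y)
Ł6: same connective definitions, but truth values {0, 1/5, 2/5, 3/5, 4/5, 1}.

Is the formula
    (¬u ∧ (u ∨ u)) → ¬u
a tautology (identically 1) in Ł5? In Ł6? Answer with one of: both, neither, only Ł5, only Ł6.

In Ł5: every assignment gives 1 — tautology.
In Ł6: every assignment gives 1 — tautology.

both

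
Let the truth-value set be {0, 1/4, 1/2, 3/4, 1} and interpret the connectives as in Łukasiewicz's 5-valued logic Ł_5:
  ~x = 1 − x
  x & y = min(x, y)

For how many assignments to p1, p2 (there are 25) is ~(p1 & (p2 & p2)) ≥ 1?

9

value 1: 9 assignments (counts)
value 3/4: 7 assignments
value 1/2: 5 assignments
value 1/4: 3 assignments
value 0: 1 assignment
So 9 of the 25 assignments meet the threshold.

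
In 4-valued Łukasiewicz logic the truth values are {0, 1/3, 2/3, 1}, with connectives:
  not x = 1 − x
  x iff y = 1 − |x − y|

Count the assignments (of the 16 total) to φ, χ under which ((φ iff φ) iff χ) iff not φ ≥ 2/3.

φ = 0, χ = 0 ↦ 0  <
φ = 0, χ = 1/3 ↦ 1/3  <
φ = 0, χ = 2/3 ↦ 2/3  ≥
φ = 0, χ = 1 ↦ 1  ≥
φ = 1/3, χ = 0 ↦ 1/3  <
φ = 1/3, χ = 1/3 ↦ 2/3  ≥
φ = 1/3, χ = 2/3 ↦ 1  ≥
φ = 1/3, χ = 1 ↦ 2/3  ≥
φ = 2/3, χ = 0 ↦ 2/3  ≥
φ = 2/3, χ = 1/3 ↦ 1  ≥
φ = 2/3, χ = 2/3 ↦ 2/3  ≥
φ = 2/3, χ = 1 ↦ 1/3  <
φ = 1, χ = 0 ↦ 1  ≥
φ = 1, χ = 1/3 ↦ 2/3  ≥
φ = 1, χ = 2/3 ↦ 1/3  <
φ = 1, χ = 1 ↦ 0  <
So 10 of the 16 assignments meet the threshold.

10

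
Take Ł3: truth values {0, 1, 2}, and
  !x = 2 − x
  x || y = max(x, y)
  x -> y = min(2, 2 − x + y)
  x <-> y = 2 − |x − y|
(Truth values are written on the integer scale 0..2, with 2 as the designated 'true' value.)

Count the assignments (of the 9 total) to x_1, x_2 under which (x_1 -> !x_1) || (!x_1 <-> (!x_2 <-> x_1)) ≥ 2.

x_1 = 0, x_2 = 0 ↦ 2  ≥
x_1 = 0, x_2 = 1 ↦ 2  ≥
x_1 = 0, x_2 = 2 ↦ 2  ≥
x_1 = 1, x_2 = 0 ↦ 2  ≥
x_1 = 1, x_2 = 1 ↦ 2  ≥
x_1 = 1, x_2 = 2 ↦ 2  ≥
x_1 = 2, x_2 = 0 ↦ 0  <
x_1 = 2, x_2 = 1 ↦ 1  <
x_1 = 2, x_2 = 2 ↦ 2  ≥
So 7 of the 9 assignments meet the threshold.

7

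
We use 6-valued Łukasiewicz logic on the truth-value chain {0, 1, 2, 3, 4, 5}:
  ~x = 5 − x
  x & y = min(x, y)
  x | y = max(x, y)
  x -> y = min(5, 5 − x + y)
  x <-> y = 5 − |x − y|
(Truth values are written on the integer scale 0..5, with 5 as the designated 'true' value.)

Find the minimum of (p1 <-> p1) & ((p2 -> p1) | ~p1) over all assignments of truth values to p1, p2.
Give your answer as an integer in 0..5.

Take p1 = 2, p2 = 4:
p1 <-> p1 = 2 <-> 2 = 5
p2 -> p1 = 4 -> 2 = 3
~p1 = ~2 = 3
(p2 -> p1) | ~p1 = 3 | 3 = 3
(p1 <-> p1) & ((p2 -> p1) | ~p1) = 5 & 3 = 3
No assignment yields a value below 3, so this is the minimum.

3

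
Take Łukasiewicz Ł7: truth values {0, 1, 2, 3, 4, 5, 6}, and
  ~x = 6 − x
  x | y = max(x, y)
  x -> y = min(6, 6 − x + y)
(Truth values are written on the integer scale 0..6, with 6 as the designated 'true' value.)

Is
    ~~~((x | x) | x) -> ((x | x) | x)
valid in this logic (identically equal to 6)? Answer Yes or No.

No

Counterexample: take x = 0.
x | x = 0 | 0 = 0
(x | x) | x = 0 | 0 = 0
~((x | x) | x) = ~0 = 6
~~((x | x) | x) = ~6 = 0
~~~((x | x) | x) = ~0 = 6
~~~((x | x) | x) -> ((x | x) | x) = 6 -> 0 = 0
This gives 0 ≠ 6.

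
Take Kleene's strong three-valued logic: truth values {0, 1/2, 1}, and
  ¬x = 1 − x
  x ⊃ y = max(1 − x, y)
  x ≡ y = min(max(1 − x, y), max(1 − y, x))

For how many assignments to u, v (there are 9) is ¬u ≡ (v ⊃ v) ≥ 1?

u = 0, v = 0 ↦ 1  ≥
u = 0, v = 1/2 ↦ 1/2  <
u = 0, v = 1 ↦ 1  ≥
u = 1/2, v = 0 ↦ 1/2  <
u = 1/2, v = 1/2 ↦ 1/2  <
u = 1/2, v = 1 ↦ 1/2  <
u = 1, v = 0 ↦ 0  <
u = 1, v = 1/2 ↦ 1/2  <
u = 1, v = 1 ↦ 0  <
So 2 of the 9 assignments meet the threshold.

2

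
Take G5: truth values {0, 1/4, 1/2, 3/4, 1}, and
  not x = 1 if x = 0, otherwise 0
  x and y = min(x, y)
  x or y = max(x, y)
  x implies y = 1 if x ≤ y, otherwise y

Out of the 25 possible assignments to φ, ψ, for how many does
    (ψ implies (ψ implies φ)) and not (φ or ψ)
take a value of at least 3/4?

1

value 1: 1 assignment (counts)
value 0: 24 assignments
So 1 of the 25 assignments meets the threshold.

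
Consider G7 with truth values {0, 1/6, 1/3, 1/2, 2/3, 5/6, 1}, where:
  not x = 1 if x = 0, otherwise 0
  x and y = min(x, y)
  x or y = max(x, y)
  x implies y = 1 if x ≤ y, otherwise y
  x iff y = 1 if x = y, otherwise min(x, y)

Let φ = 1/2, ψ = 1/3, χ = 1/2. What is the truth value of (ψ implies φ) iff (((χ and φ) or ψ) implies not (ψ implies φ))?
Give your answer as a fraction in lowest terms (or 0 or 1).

0

ψ implies φ = 1/3 implies 1/2 = 1
χ and φ = 1/2 and 1/2 = 1/2
(χ and φ) or ψ = 1/2 or 1/3 = 1/2
ψ implies φ = 1/3 implies 1/2 = 1
not (ψ implies φ) = not 1 = 0
((χ and φ) or ψ) implies not (ψ implies φ) = 1/2 implies 0 = 0
(ψ implies φ) iff (((χ and φ) or ψ) implies not (ψ implies φ)) = 1 iff 0 = 0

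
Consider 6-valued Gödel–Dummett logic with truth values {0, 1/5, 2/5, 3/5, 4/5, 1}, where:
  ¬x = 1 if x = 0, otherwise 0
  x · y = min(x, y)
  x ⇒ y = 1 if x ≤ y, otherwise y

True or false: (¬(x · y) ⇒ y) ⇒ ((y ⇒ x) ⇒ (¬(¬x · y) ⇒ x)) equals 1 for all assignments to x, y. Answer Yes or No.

Counterexample: take x = 1/5, y = 1/5.
x · y = 1/5 · 1/5 = 1/5
¬(x · y) = ¬1/5 = 0
¬(x · y) ⇒ y = 0 ⇒ 1/5 = 1
y ⇒ x = 1/5 ⇒ 1/5 = 1
¬x = ¬1/5 = 0
¬x · y = 0 · 1/5 = 0
¬(¬x · y) = ¬0 = 1
¬(¬x · y) ⇒ x = 1 ⇒ 1/5 = 1/5
(y ⇒ x) ⇒ (¬(¬x · y) ⇒ x) = 1 ⇒ 1/5 = 1/5
(¬(x · y) ⇒ y) ⇒ ((y ⇒ x) ⇒ (¬(¬x · y) ⇒ x)) = 1 ⇒ 1/5 = 1/5
This gives 1/5 ≠ 1.

No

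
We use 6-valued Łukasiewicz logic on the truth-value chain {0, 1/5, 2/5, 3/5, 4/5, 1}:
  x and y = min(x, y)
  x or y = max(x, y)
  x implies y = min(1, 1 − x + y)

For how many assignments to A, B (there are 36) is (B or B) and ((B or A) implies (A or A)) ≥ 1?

value 1: 1 assignment (counts)
value 4/5: 4 assignments
value 3/5: 7 assignments
value 2/5: 9 assignments
value 1/5: 8 assignments
value 0: 7 assignments
So 1 of the 36 assignments meets the threshold.

1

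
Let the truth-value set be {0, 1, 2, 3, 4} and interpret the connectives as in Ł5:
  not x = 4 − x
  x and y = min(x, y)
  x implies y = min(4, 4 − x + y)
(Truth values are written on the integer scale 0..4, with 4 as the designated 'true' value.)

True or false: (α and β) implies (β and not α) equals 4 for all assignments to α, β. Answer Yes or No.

Counterexample: take α = 3, β = 2.
α and β = 3 and 2 = 2
not α = not 3 = 1
β and not α = 2 and 1 = 1
(α and β) implies (β and not α) = 2 implies 1 = 3
This gives 3 ≠ 4.

No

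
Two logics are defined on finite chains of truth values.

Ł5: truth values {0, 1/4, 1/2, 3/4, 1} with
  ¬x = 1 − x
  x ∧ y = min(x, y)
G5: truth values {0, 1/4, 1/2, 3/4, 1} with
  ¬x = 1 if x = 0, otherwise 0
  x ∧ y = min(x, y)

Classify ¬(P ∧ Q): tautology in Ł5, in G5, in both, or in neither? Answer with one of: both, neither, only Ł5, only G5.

neither

In Ł5: at P = 1/4, Q = 1/4 the value is 3/4 — not a tautology.
In G5: at P = 1/4, Q = 1/4 the value is 0 — not a tautology.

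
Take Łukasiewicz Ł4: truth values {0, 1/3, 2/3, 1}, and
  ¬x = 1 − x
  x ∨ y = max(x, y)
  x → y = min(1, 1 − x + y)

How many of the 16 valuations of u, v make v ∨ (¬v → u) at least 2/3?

13

u = 0, v = 0 ↦ 0  <
u = 0, v = 1/3 ↦ 1/3  <
u = 0, v = 2/3 ↦ 2/3  ≥
u = 0, v = 1 ↦ 1  ≥
u = 1/3, v = 0 ↦ 1/3  <
u = 1/3, v = 1/3 ↦ 2/3  ≥
u = 1/3, v = 2/3 ↦ 1  ≥
u = 1/3, v = 1 ↦ 1  ≥
u = 2/3, v = 0 ↦ 2/3  ≥
u = 2/3, v = 1/3 ↦ 1  ≥
u = 2/3, v = 2/3 ↦ 1  ≥
u = 2/3, v = 1 ↦ 1  ≥
u = 1, v = 0 ↦ 1  ≥
u = 1, v = 1/3 ↦ 1  ≥
u = 1, v = 2/3 ↦ 1  ≥
u = 1, v = 1 ↦ 1  ≥
So 13 of the 16 assignments meet the threshold.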